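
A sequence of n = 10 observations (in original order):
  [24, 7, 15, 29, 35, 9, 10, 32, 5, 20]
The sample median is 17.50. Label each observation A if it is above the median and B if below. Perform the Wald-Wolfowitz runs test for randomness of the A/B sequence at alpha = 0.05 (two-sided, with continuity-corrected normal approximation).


Step 1: Compute median = 17.50; label A = above, B = below.
Labels in order: ABBAABBABA  (n_A = 5, n_B = 5)
Step 2: Count runs R = 7.
Step 3: Under H0 (random ordering), E[R] = 2*n_A*n_B/(n_A+n_B) + 1 = 2*5*5/10 + 1 = 6.0000.
        Var[R] = 2*n_A*n_B*(2*n_A*n_B - n_A - n_B) / ((n_A+n_B)^2 * (n_A+n_B-1)) = 2000/900 = 2.2222.
        SD[R] = 1.4907.
Step 4: Continuity-corrected z = (R - 0.5 - E[R]) / SD[R] = (7 - 0.5 - 6.0000) / 1.4907 = 0.3354.
Step 5: Two-sided p-value via normal approximation = 2*(1 - Phi(|z|)) = 0.737316.
Step 6: alpha = 0.05. fail to reject H0.

R = 7, z = 0.3354, p = 0.737316, fail to reject H0.


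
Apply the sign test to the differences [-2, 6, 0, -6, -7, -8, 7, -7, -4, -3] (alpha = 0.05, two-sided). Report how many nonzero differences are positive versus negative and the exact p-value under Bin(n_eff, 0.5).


Step 1: Discard zero differences. Original n = 10; n_eff = number of nonzero differences = 9.
Nonzero differences (with sign): -2, +6, -6, -7, -8, +7, -7, -4, -3
Step 2: Count signs: positive = 2, negative = 7.
Step 3: Under H0: P(positive) = 0.5, so the number of positives S ~ Bin(9, 0.5).
Step 4: Two-sided exact p-value = sum of Bin(9,0.5) probabilities at or below the observed probability = 0.179688.
Step 5: alpha = 0.05. fail to reject H0.

n_eff = 9, pos = 2, neg = 7, p = 0.179688, fail to reject H0.


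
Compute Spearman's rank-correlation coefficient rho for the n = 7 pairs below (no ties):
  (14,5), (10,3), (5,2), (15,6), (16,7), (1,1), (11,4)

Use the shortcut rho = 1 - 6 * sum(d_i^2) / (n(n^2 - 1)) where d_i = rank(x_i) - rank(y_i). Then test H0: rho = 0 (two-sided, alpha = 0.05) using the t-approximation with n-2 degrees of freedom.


Step 1: Rank x and y separately (midranks; no ties here).
rank(x): 14->5, 10->3, 5->2, 15->6, 16->7, 1->1, 11->4
rank(y): 5->5, 3->3, 2->2, 6->6, 7->7, 1->1, 4->4
Step 2: d_i = R_x(i) - R_y(i); compute d_i^2.
  (5-5)^2=0, (3-3)^2=0, (2-2)^2=0, (6-6)^2=0, (7-7)^2=0, (1-1)^2=0, (4-4)^2=0
sum(d^2) = 0.
Step 3: rho = 1 - 6*0 / (7*(7^2 - 1)) = 1 - 0/336 = 1.000000.
Step 5: Two-sided p-value from the t-distribution with 5 df = 0.000000.
Step 6: alpha = 0.05. reject H0.

rho = 1.0000, p = 0.000000, reject H0 at alpha = 0.05.


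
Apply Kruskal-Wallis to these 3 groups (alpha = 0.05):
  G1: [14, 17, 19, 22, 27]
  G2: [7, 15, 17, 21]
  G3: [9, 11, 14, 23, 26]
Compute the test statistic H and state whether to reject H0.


Step 1: Combine all N = 14 observations and assign midranks.
sorted (value, group, rank): (7,G2,1), (9,G3,2), (11,G3,3), (14,G1,4.5), (14,G3,4.5), (15,G2,6), (17,G1,7.5), (17,G2,7.5), (19,G1,9), (21,G2,10), (22,G1,11), (23,G3,12), (26,G3,13), (27,G1,14)
Step 2: Sum ranks within each group.
R_1 = 46 (n_1 = 5)
R_2 = 24.5 (n_2 = 4)
R_3 = 34.5 (n_3 = 5)
Step 3: H = 12/(N(N+1)) * sum(R_i^2/n_i) - 3(N+1)
     = 12/(14*15) * (46^2/5 + 24.5^2/4 + 34.5^2/5) - 3*15
     = 0.057143 * 811.312 - 45
     = 1.360714.
Step 4: Ties present; correction factor C = 1 - 12/(14^3 - 14) = 0.995604. Corrected H = 1.360714 / 0.995604 = 1.366722.
Step 5: Under H0, H ~ chi^2(2); p-value = 0.504917.
Step 6: alpha = 0.05. fail to reject H0.

H = 1.3667, df = 2, p = 0.504917, fail to reject H0.


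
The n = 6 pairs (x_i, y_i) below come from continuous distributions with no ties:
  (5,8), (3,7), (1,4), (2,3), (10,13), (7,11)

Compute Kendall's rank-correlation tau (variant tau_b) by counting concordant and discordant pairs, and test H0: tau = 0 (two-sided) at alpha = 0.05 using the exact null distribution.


Step 1: Enumerate the 15 unordered pairs (i,j) with i<j and classify each by sign(x_j-x_i) * sign(y_j-y_i).
  (1,2):dx=-2,dy=-1->C; (1,3):dx=-4,dy=-4->C; (1,4):dx=-3,dy=-5->C; (1,5):dx=+5,dy=+5->C
  (1,6):dx=+2,dy=+3->C; (2,3):dx=-2,dy=-3->C; (2,4):dx=-1,dy=-4->C; (2,5):dx=+7,dy=+6->C
  (2,6):dx=+4,dy=+4->C; (3,4):dx=+1,dy=-1->D; (3,5):dx=+9,dy=+9->C; (3,6):dx=+6,dy=+7->C
  (4,5):dx=+8,dy=+10->C; (4,6):dx=+5,dy=+8->C; (5,6):dx=-3,dy=-2->C
Step 2: C = 14, D = 1, total pairs = 15.
Step 3: tau = (C - D)/(n(n-1)/2) = (14 - 1)/15 = 0.866667.
Step 4: Exact two-sided p-value (enumerate n! = 720 permutations of y under H0): p = 0.016667.
Step 5: alpha = 0.05. reject H0.

tau_b = 0.8667 (C=14, D=1), p = 0.016667, reject H0.


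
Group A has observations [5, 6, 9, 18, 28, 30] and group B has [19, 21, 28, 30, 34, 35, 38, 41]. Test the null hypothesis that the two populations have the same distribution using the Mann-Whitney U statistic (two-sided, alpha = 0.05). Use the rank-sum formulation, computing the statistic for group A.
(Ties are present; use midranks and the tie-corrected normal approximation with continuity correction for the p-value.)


Step 1: Combine and sort all 14 observations; assign midranks.
sorted (value, group): (5,X), (6,X), (9,X), (18,X), (19,Y), (21,Y), (28,X), (28,Y), (30,X), (30,Y), (34,Y), (35,Y), (38,Y), (41,Y)
ranks: 5->1, 6->2, 9->3, 18->4, 19->5, 21->6, 28->7.5, 28->7.5, 30->9.5, 30->9.5, 34->11, 35->12, 38->13, 41->14
Step 2: Rank sum for X: R1 = 1 + 2 + 3 + 4 + 7.5 + 9.5 = 27.
Step 3: U_X = R1 - n1(n1+1)/2 = 27 - 6*7/2 = 27 - 21 = 6.
       U_Y = n1*n2 - U_X = 48 - 6 = 42.
Step 4: Ties are present, so use the tie-corrected normal approximation (with continuity correction) for the p-value.
Step 5: p-value = 0.023560; compare to alpha = 0.05. reject H0.

U_X = 6, p = 0.023560, reject H0 at alpha = 0.05.


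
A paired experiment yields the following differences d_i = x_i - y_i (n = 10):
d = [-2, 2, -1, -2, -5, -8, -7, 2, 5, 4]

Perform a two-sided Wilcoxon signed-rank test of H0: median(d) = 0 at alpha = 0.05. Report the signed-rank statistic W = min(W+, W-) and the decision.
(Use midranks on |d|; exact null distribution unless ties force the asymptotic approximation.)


Step 1: Drop any zero differences (none here) and take |d_i|.
|d| = [2, 2, 1, 2, 5, 8, 7, 2, 5, 4]
Step 2: Midrank |d_i| (ties get averaged ranks).
ranks: |2|->3.5, |2|->3.5, |1|->1, |2|->3.5, |5|->7.5, |8|->10, |7|->9, |2|->3.5, |5|->7.5, |4|->6
Step 3: Attach original signs; sum ranks with positive sign and with negative sign.
W+ = 3.5 + 3.5 + 7.5 + 6 = 20.5
W- = 3.5 + 1 + 3.5 + 7.5 + 10 + 9 = 34.5
(Check: W+ + W- = 55 should equal n(n+1)/2 = 55.)
Step 4: Test statistic W = min(W+, W-) = 20.5.
Step 5: Ties in |d|, so use the tie-corrected normal approximation.
        E[W] = n(n+1)/4 = 10*11/4 = 27.5.
        Tie groups: |d|=2 (t=4), |d|=5 (t=2); sum(t^3 - t) = 66.
        Var[W] = n(n+1)(2n+1)/24 - sum(t^3-t)/48 = 2310/24 - 66/48 = 94.875.
        z = (W - E[W]) / sqrt(Var[W]) = (20.5 - 27.5) / 9.7404 = -0.7187.
        Two-sided p = 2*Phi(z) = 0.472352.
Step 6: alpha = 0.05. fail to reject H0.

W+ = 20.5, W- = 34.5, W = min = 20.5, p = 0.472352, fail to reject H0.


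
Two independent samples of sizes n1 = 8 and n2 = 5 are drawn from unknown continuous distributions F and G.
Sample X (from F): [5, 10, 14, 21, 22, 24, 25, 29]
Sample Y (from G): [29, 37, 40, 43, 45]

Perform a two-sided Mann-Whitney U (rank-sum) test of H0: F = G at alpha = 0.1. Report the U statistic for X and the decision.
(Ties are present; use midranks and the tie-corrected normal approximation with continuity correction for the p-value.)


Step 1: Combine and sort all 13 observations; assign midranks.
sorted (value, group): (5,X), (10,X), (14,X), (21,X), (22,X), (24,X), (25,X), (29,X), (29,Y), (37,Y), (40,Y), (43,Y), (45,Y)
ranks: 5->1, 10->2, 14->3, 21->4, 22->5, 24->6, 25->7, 29->8.5, 29->8.5, 37->10, 40->11, 43->12, 45->13
Step 2: Rank sum for X: R1 = 1 + 2 + 3 + 4 + 5 + 6 + 7 + 8.5 = 36.5.
Step 3: U_X = R1 - n1(n1+1)/2 = 36.5 - 8*9/2 = 36.5 - 36 = 0.5.
       U_Y = n1*n2 - U_X = 40 - 0.5 = 39.5.
Step 4: Ties are present, so use the tie-corrected normal approximation (with continuity correction) for the p-value.
Step 5: p-value = 0.005350; compare to alpha = 0.1. reject H0.

U_X = 0.5, p = 0.005350, reject H0 at alpha = 0.1.


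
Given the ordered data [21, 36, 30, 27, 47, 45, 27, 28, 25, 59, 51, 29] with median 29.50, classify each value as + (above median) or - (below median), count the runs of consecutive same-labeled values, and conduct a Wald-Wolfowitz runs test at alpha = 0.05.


Step 1: Compute median = 29.50; label A = above, B = below.
Labels in order: BAABAABBBAAB  (n_A = 6, n_B = 6)
Step 2: Count runs R = 7.
Step 3: Under H0 (random ordering), E[R] = 2*n_A*n_B/(n_A+n_B) + 1 = 2*6*6/12 + 1 = 7.0000.
        Var[R] = 2*n_A*n_B*(2*n_A*n_B - n_A - n_B) / ((n_A+n_B)^2 * (n_A+n_B-1)) = 4320/1584 = 2.7273.
        SD[R] = 1.6514.
Step 4: R = E[R], so z = 0 with no continuity correction.
Step 5: Two-sided p-value via normal approximation = 2*(1 - Phi(|z|)) = 1.000000.
Step 6: alpha = 0.05. fail to reject H0.

R = 7, z = 0.0000, p = 1.000000, fail to reject H0.


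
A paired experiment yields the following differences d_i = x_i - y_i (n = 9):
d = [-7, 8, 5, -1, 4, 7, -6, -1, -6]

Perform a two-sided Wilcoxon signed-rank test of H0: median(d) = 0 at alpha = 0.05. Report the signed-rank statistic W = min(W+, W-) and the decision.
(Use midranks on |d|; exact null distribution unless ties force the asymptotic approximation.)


Step 1: Drop any zero differences (none here) and take |d_i|.
|d| = [7, 8, 5, 1, 4, 7, 6, 1, 6]
Step 2: Midrank |d_i| (ties get averaged ranks).
ranks: |7|->7.5, |8|->9, |5|->4, |1|->1.5, |4|->3, |7|->7.5, |6|->5.5, |1|->1.5, |6|->5.5
Step 3: Attach original signs; sum ranks with positive sign and with negative sign.
W+ = 9 + 4 + 3 + 7.5 = 23.5
W- = 7.5 + 1.5 + 5.5 + 1.5 + 5.5 = 21.5
(Check: W+ + W- = 45 should equal n(n+1)/2 = 45.)
Step 4: Test statistic W = min(W+, W-) = 21.5.
Step 5: Ties in |d|, so use the tie-corrected normal approximation.
        E[W] = n(n+1)/4 = 9*10/4 = 22.5.
        Tie groups: |d|=1 (t=2), |d|=6 (t=2), |d|=7 (t=2); sum(t^3 - t) = 18.
        Var[W] = n(n+1)(2n+1)/24 - sum(t^3-t)/48 = 1710/24 - 18/48 = 70.875.
        z = (W - E[W]) / sqrt(Var[W]) = (21.5 - 22.5) / 8.4187 = -0.1188.
        Two-sided p = 2*Phi(z) = 0.905447.
Step 6: alpha = 0.05. fail to reject H0.

W+ = 23.5, W- = 21.5, W = min = 21.5, p = 0.905447, fail to reject H0.


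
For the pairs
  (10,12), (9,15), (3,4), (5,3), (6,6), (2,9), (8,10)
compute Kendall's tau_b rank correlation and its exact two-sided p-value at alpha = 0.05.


Step 1: Enumerate the 21 unordered pairs (i,j) with i<j and classify each by sign(x_j-x_i) * sign(y_j-y_i).
  (1,2):dx=-1,dy=+3->D; (1,3):dx=-7,dy=-8->C; (1,4):dx=-5,dy=-9->C; (1,5):dx=-4,dy=-6->C
  (1,6):dx=-8,dy=-3->C; (1,7):dx=-2,dy=-2->C; (2,3):dx=-6,dy=-11->C; (2,4):dx=-4,dy=-12->C
  (2,5):dx=-3,dy=-9->C; (2,6):dx=-7,dy=-6->C; (2,7):dx=-1,dy=-5->C; (3,4):dx=+2,dy=-1->D
  (3,5):dx=+3,dy=+2->C; (3,6):dx=-1,dy=+5->D; (3,7):dx=+5,dy=+6->C; (4,5):dx=+1,dy=+3->C
  (4,6):dx=-3,dy=+6->D; (4,7):dx=+3,dy=+7->C; (5,6):dx=-4,dy=+3->D; (5,7):dx=+2,dy=+4->C
  (6,7):dx=+6,dy=+1->C
Step 2: C = 16, D = 5, total pairs = 21.
Step 3: tau = (C - D)/(n(n-1)/2) = (16 - 5)/21 = 0.523810.
Step 4: Exact two-sided p-value (enumerate n! = 5040 permutations of y under H0): p = 0.136111.
Step 5: alpha = 0.05. fail to reject H0.

tau_b = 0.5238 (C=16, D=5), p = 0.136111, fail to reject H0.


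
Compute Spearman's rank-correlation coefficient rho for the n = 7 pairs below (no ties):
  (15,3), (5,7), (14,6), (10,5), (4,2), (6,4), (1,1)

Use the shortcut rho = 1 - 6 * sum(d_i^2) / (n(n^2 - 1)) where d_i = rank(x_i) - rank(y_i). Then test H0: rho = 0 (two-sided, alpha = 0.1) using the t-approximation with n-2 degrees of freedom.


Step 1: Rank x and y separately (midranks; no ties here).
rank(x): 15->7, 5->3, 14->6, 10->5, 4->2, 6->4, 1->1
rank(y): 3->3, 7->7, 6->6, 5->5, 2->2, 4->4, 1->1
Step 2: d_i = R_x(i) - R_y(i); compute d_i^2.
  (7-3)^2=16, (3-7)^2=16, (6-6)^2=0, (5-5)^2=0, (2-2)^2=0, (4-4)^2=0, (1-1)^2=0
sum(d^2) = 32.
Step 3: rho = 1 - 6*32 / (7*(7^2 - 1)) = 1 - 192/336 = 0.428571.
Step 4: Under H0, t = rho * sqrt((n-2)/(1-rho^2)) = 1.0607 ~ t(5).
Step 5: Two-sided p-value from the t-distribution with 5 df = 0.337368.
Step 6: alpha = 0.1. fail to reject H0.

rho = 0.4286, p = 0.337368, fail to reject H0 at alpha = 0.1.


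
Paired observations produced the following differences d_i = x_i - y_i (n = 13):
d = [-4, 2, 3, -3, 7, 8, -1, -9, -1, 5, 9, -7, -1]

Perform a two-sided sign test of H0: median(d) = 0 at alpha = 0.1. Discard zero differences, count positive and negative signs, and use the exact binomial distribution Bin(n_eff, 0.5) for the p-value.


Step 1: Discard zero differences. Original n = 13; n_eff = number of nonzero differences = 13.
Nonzero differences (with sign): -4, +2, +3, -3, +7, +8, -1, -9, -1, +5, +9, -7, -1
Step 2: Count signs: positive = 6, negative = 7.
Step 3: Under H0: P(positive) = 0.5, so the number of positives S ~ Bin(13, 0.5).
Step 4: Two-sided exact p-value = sum of Bin(13,0.5) probabilities at or below the observed probability = 1.000000.
Step 5: alpha = 0.1. fail to reject H0.

n_eff = 13, pos = 6, neg = 7, p = 1.000000, fail to reject H0.


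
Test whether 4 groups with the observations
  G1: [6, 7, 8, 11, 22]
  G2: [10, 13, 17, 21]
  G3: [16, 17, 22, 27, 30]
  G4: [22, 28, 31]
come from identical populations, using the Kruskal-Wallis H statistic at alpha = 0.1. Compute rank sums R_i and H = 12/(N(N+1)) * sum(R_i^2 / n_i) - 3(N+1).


Step 1: Combine all N = 17 observations and assign midranks.
sorted (value, group, rank): (6,G1,1), (7,G1,2), (8,G1,3), (10,G2,4), (11,G1,5), (13,G2,6), (16,G3,7), (17,G2,8.5), (17,G3,8.5), (21,G2,10), (22,G1,12), (22,G3,12), (22,G4,12), (27,G3,14), (28,G4,15), (30,G3,16), (31,G4,17)
Step 2: Sum ranks within each group.
R_1 = 23 (n_1 = 5)
R_2 = 28.5 (n_2 = 4)
R_3 = 57.5 (n_3 = 5)
R_4 = 44 (n_4 = 3)
Step 3: H = 12/(N(N+1)) * sum(R_i^2/n_i) - 3(N+1)
     = 12/(17*18) * (23^2/5 + 28.5^2/4 + 57.5^2/5 + 44^2/3) - 3*18
     = 0.039216 * 1615.45 - 54
     = 9.350817.
Step 4: Ties present; correction factor C = 1 - 30/(17^3 - 17) = 0.993873. Corrected H = 9.350817 / 0.993873 = 9.408467.
Step 5: Under H0, H ~ chi^2(3); p-value = 0.024325.
Step 6: alpha = 0.1. reject H0.

H = 9.4085, df = 3, p = 0.024325, reject H0.


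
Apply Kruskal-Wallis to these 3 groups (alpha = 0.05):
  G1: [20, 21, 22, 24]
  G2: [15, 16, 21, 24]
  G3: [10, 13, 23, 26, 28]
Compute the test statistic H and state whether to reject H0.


Step 1: Combine all N = 13 observations and assign midranks.
sorted (value, group, rank): (10,G3,1), (13,G3,2), (15,G2,3), (16,G2,4), (20,G1,5), (21,G1,6.5), (21,G2,6.5), (22,G1,8), (23,G3,9), (24,G1,10.5), (24,G2,10.5), (26,G3,12), (28,G3,13)
Step 2: Sum ranks within each group.
R_1 = 30 (n_1 = 4)
R_2 = 24 (n_2 = 4)
R_3 = 37 (n_3 = 5)
Step 3: H = 12/(N(N+1)) * sum(R_i^2/n_i) - 3(N+1)
     = 12/(13*14) * (30^2/4 + 24^2/4 + 37^2/5) - 3*14
     = 0.065934 * 642.8 - 42
     = 0.382418.
Step 4: Ties present; correction factor C = 1 - 12/(13^3 - 13) = 0.994505. Corrected H = 0.382418 / 0.994505 = 0.384530.
Step 5: Under H0, H ~ chi^2(2); p-value = 0.825088.
Step 6: alpha = 0.05. fail to reject H0.

H = 0.3845, df = 2, p = 0.825088, fail to reject H0.


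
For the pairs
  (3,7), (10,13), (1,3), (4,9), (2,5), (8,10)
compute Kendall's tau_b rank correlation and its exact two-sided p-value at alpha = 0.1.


Step 1: Enumerate the 15 unordered pairs (i,j) with i<j and classify each by sign(x_j-x_i) * sign(y_j-y_i).
  (1,2):dx=+7,dy=+6->C; (1,3):dx=-2,dy=-4->C; (1,4):dx=+1,dy=+2->C; (1,5):dx=-1,dy=-2->C
  (1,6):dx=+5,dy=+3->C; (2,3):dx=-9,dy=-10->C; (2,4):dx=-6,dy=-4->C; (2,5):dx=-8,dy=-8->C
  (2,6):dx=-2,dy=-3->C; (3,4):dx=+3,dy=+6->C; (3,5):dx=+1,dy=+2->C; (3,6):dx=+7,dy=+7->C
  (4,5):dx=-2,dy=-4->C; (4,6):dx=+4,dy=+1->C; (5,6):dx=+6,dy=+5->C
Step 2: C = 15, D = 0, total pairs = 15.
Step 3: tau = (C - D)/(n(n-1)/2) = (15 - 0)/15 = 1.000000.
Step 4: Exact two-sided p-value (enumerate n! = 720 permutations of y under H0): p = 0.002778.
Step 5: alpha = 0.1. reject H0.

tau_b = 1.0000 (C=15, D=0), p = 0.002778, reject H0.


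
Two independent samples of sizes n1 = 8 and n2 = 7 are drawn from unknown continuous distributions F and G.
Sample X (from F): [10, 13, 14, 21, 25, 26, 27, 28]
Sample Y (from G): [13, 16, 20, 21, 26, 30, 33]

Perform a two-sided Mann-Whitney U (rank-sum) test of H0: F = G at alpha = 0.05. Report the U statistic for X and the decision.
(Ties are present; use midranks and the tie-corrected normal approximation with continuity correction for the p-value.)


Step 1: Combine and sort all 15 observations; assign midranks.
sorted (value, group): (10,X), (13,X), (13,Y), (14,X), (16,Y), (20,Y), (21,X), (21,Y), (25,X), (26,X), (26,Y), (27,X), (28,X), (30,Y), (33,Y)
ranks: 10->1, 13->2.5, 13->2.5, 14->4, 16->5, 20->6, 21->7.5, 21->7.5, 25->9, 26->10.5, 26->10.5, 27->12, 28->13, 30->14, 33->15
Step 2: Rank sum for X: R1 = 1 + 2.5 + 4 + 7.5 + 9 + 10.5 + 12 + 13 = 59.5.
Step 3: U_X = R1 - n1(n1+1)/2 = 59.5 - 8*9/2 = 59.5 - 36 = 23.5.
       U_Y = n1*n2 - U_X = 56 - 23.5 = 32.5.
Step 4: Ties are present, so use the tie-corrected normal approximation (with continuity correction) for the p-value.
Step 5: p-value = 0.642537; compare to alpha = 0.05. fail to reject H0.

U_X = 23.5, p = 0.642537, fail to reject H0 at alpha = 0.05.


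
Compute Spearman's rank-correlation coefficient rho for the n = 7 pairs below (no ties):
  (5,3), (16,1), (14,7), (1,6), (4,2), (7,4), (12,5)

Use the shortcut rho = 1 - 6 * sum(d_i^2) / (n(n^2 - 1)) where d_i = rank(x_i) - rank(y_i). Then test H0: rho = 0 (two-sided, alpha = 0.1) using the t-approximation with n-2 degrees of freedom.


Step 1: Rank x and y separately (midranks; no ties here).
rank(x): 5->3, 16->7, 14->6, 1->1, 4->2, 7->4, 12->5
rank(y): 3->3, 1->1, 7->7, 6->6, 2->2, 4->4, 5->5
Step 2: d_i = R_x(i) - R_y(i); compute d_i^2.
  (3-3)^2=0, (7-1)^2=36, (6-7)^2=1, (1-6)^2=25, (2-2)^2=0, (4-4)^2=0, (5-5)^2=0
sum(d^2) = 62.
Step 3: rho = 1 - 6*62 / (7*(7^2 - 1)) = 1 - 372/336 = -0.107143.
Step 4: Under H0, t = rho * sqrt((n-2)/(1-rho^2)) = -0.2410 ~ t(5).
Step 5: Two-sided p-value from the t-distribution with 5 df = 0.819151.
Step 6: alpha = 0.1. fail to reject H0.

rho = -0.1071, p = 0.819151, fail to reject H0 at alpha = 0.1.


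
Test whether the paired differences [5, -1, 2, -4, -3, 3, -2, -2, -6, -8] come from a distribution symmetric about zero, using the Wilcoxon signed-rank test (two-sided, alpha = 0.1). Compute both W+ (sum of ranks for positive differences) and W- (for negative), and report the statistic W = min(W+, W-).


Step 1: Drop any zero differences (none here) and take |d_i|.
|d| = [5, 1, 2, 4, 3, 3, 2, 2, 6, 8]
Step 2: Midrank |d_i| (ties get averaged ranks).
ranks: |5|->8, |1|->1, |2|->3, |4|->7, |3|->5.5, |3|->5.5, |2|->3, |2|->3, |6|->9, |8|->10
Step 3: Attach original signs; sum ranks with positive sign and with negative sign.
W+ = 8 + 3 + 5.5 = 16.5
W- = 1 + 7 + 5.5 + 3 + 3 + 9 + 10 = 38.5
(Check: W+ + W- = 55 should equal n(n+1)/2 = 55.)
Step 4: Test statistic W = min(W+, W-) = 16.5.
Step 5: Ties in |d|, so use the tie-corrected normal approximation.
        E[W] = n(n+1)/4 = 10*11/4 = 27.5.
        Tie groups: |d|=2 (t=3), |d|=3 (t=2); sum(t^3 - t) = 30.
        Var[W] = n(n+1)(2n+1)/24 - sum(t^3-t)/48 = 2310/24 - 30/48 = 95.625.
        z = (W - E[W]) / sqrt(Var[W]) = (16.5 - 27.5) / 9.7788 = -1.1249.
        Two-sided p = 2*Phi(z) = 0.260639.
Step 6: alpha = 0.1. fail to reject H0.

W+ = 16.5, W- = 38.5, W = min = 16.5, p = 0.260639, fail to reject H0.


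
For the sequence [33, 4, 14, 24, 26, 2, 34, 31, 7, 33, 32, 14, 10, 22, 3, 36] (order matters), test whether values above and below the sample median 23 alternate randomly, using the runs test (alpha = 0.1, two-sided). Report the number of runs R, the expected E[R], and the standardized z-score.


Step 1: Compute median = 23; label A = above, B = below.
Labels in order: ABBAABAABAABBBBA  (n_A = 8, n_B = 8)
Step 2: Count runs R = 9.
Step 3: Under H0 (random ordering), E[R] = 2*n_A*n_B/(n_A+n_B) + 1 = 2*8*8/16 + 1 = 9.0000.
        Var[R] = 2*n_A*n_B*(2*n_A*n_B - n_A - n_B) / ((n_A+n_B)^2 * (n_A+n_B-1)) = 14336/3840 = 3.7333.
        SD[R] = 1.9322.
Step 4: R = E[R], so z = 0 with no continuity correction.
Step 5: Two-sided p-value via normal approximation = 2*(1 - Phi(|z|)) = 1.000000.
Step 6: alpha = 0.1. fail to reject H0.

R = 9, z = 0.0000, p = 1.000000, fail to reject H0.


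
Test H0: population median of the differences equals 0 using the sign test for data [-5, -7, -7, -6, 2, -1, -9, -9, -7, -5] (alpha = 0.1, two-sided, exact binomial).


Step 1: Discard zero differences. Original n = 10; n_eff = number of nonzero differences = 10.
Nonzero differences (with sign): -5, -7, -7, -6, +2, -1, -9, -9, -7, -5
Step 2: Count signs: positive = 1, negative = 9.
Step 3: Under H0: P(positive) = 0.5, so the number of positives S ~ Bin(10, 0.5).
Step 4: Two-sided exact p-value = sum of Bin(10,0.5) probabilities at or below the observed probability = 0.021484.
Step 5: alpha = 0.1. reject H0.

n_eff = 10, pos = 1, neg = 9, p = 0.021484, reject H0.


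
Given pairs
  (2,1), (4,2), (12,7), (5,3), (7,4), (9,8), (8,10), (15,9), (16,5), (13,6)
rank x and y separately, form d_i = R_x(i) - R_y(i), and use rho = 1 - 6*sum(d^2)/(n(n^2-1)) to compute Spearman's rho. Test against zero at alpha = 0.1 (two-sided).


Step 1: Rank x and y separately (midranks; no ties here).
rank(x): 2->1, 4->2, 12->7, 5->3, 7->4, 9->6, 8->5, 15->9, 16->10, 13->8
rank(y): 1->1, 2->2, 7->7, 3->3, 4->4, 8->8, 10->10, 9->9, 5->5, 6->6
Step 2: d_i = R_x(i) - R_y(i); compute d_i^2.
  (1-1)^2=0, (2-2)^2=0, (7-7)^2=0, (3-3)^2=0, (4-4)^2=0, (6-8)^2=4, (5-10)^2=25, (9-9)^2=0, (10-5)^2=25, (8-6)^2=4
sum(d^2) = 58.
Step 3: rho = 1 - 6*58 / (10*(10^2 - 1)) = 1 - 348/990 = 0.648485.
Step 4: Under H0, t = rho * sqrt((n-2)/(1-rho^2)) = 2.4095 ~ t(8).
Step 5: Two-sided p-value from the t-distribution with 8 df = 0.042540.
Step 6: alpha = 0.1. reject H0.

rho = 0.6485, p = 0.042540, reject H0 at alpha = 0.1.


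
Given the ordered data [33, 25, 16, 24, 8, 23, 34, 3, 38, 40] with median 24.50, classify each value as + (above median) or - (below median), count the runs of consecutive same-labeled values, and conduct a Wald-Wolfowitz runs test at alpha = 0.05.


Step 1: Compute median = 24.50; label A = above, B = below.
Labels in order: AABBBBABAA  (n_A = 5, n_B = 5)
Step 2: Count runs R = 5.
Step 3: Under H0 (random ordering), E[R] = 2*n_A*n_B/(n_A+n_B) + 1 = 2*5*5/10 + 1 = 6.0000.
        Var[R] = 2*n_A*n_B*(2*n_A*n_B - n_A - n_B) / ((n_A+n_B)^2 * (n_A+n_B-1)) = 2000/900 = 2.2222.
        SD[R] = 1.4907.
Step 4: Continuity-corrected z = (R + 0.5 - E[R]) / SD[R] = (5 + 0.5 - 6.0000) / 1.4907 = -0.3354.
Step 5: Two-sided p-value via normal approximation = 2*(1 - Phi(|z|)) = 0.737316.
Step 6: alpha = 0.05. fail to reject H0.

R = 5, z = -0.3354, p = 0.737316, fail to reject H0.


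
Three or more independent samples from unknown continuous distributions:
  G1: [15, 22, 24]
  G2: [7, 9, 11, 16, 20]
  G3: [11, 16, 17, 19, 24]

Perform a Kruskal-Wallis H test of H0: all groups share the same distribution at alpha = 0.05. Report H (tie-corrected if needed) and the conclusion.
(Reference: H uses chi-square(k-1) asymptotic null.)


Step 1: Combine all N = 13 observations and assign midranks.
sorted (value, group, rank): (7,G2,1), (9,G2,2), (11,G2,3.5), (11,G3,3.5), (15,G1,5), (16,G2,6.5), (16,G3,6.5), (17,G3,8), (19,G3,9), (20,G2,10), (22,G1,11), (24,G1,12.5), (24,G3,12.5)
Step 2: Sum ranks within each group.
R_1 = 28.5 (n_1 = 3)
R_2 = 23 (n_2 = 5)
R_3 = 39.5 (n_3 = 5)
Step 3: H = 12/(N(N+1)) * sum(R_i^2/n_i) - 3(N+1)
     = 12/(13*14) * (28.5^2/3 + 23^2/5 + 39.5^2/5) - 3*14
     = 0.065934 * 688.6 - 42
     = 3.402198.
Step 4: Ties present; correction factor C = 1 - 18/(13^3 - 13) = 0.991758. Corrected H = 3.402198 / 0.991758 = 3.430471.
Step 5: Under H0, H ~ chi^2(2); p-value = 0.179921.
Step 6: alpha = 0.05. fail to reject H0.

H = 3.4305, df = 2, p = 0.179921, fail to reject H0.


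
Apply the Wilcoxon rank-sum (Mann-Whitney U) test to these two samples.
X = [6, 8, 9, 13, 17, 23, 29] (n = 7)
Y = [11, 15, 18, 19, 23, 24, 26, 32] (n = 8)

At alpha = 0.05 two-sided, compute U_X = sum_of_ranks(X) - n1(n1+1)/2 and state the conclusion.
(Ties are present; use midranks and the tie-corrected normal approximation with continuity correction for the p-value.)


Step 1: Combine and sort all 15 observations; assign midranks.
sorted (value, group): (6,X), (8,X), (9,X), (11,Y), (13,X), (15,Y), (17,X), (18,Y), (19,Y), (23,X), (23,Y), (24,Y), (26,Y), (29,X), (32,Y)
ranks: 6->1, 8->2, 9->3, 11->4, 13->5, 15->6, 17->7, 18->8, 19->9, 23->10.5, 23->10.5, 24->12, 26->13, 29->14, 32->15
Step 2: Rank sum for X: R1 = 1 + 2 + 3 + 5 + 7 + 10.5 + 14 = 42.5.
Step 3: U_X = R1 - n1(n1+1)/2 = 42.5 - 7*8/2 = 42.5 - 28 = 14.5.
       U_Y = n1*n2 - U_X = 56 - 14.5 = 41.5.
Step 4: Ties are present, so use the tie-corrected normal approximation (with continuity correction) for the p-value.
Step 5: p-value = 0.132118; compare to alpha = 0.05. fail to reject H0.

U_X = 14.5, p = 0.132118, fail to reject H0 at alpha = 0.05.


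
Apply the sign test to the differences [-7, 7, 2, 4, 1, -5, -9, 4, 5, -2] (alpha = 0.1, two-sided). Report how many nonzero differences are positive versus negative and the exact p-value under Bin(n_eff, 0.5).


Step 1: Discard zero differences. Original n = 10; n_eff = number of nonzero differences = 10.
Nonzero differences (with sign): -7, +7, +2, +4, +1, -5, -9, +4, +5, -2
Step 2: Count signs: positive = 6, negative = 4.
Step 3: Under H0: P(positive) = 0.5, so the number of positives S ~ Bin(10, 0.5).
Step 4: Two-sided exact p-value = sum of Bin(10,0.5) probabilities at or below the observed probability = 0.753906.
Step 5: alpha = 0.1. fail to reject H0.

n_eff = 10, pos = 6, neg = 4, p = 0.753906, fail to reject H0.


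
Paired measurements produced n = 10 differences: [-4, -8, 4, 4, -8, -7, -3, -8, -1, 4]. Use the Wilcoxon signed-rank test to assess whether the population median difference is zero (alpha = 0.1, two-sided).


Step 1: Drop any zero differences (none here) and take |d_i|.
|d| = [4, 8, 4, 4, 8, 7, 3, 8, 1, 4]
Step 2: Midrank |d_i| (ties get averaged ranks).
ranks: |4|->4.5, |8|->9, |4|->4.5, |4|->4.5, |8|->9, |7|->7, |3|->2, |8|->9, |1|->1, |4|->4.5
Step 3: Attach original signs; sum ranks with positive sign and with negative sign.
W+ = 4.5 + 4.5 + 4.5 = 13.5
W- = 4.5 + 9 + 9 + 7 + 2 + 9 + 1 = 41.5
(Check: W+ + W- = 55 should equal n(n+1)/2 = 55.)
Step 4: Test statistic W = min(W+, W-) = 13.5.
Step 5: Ties in |d|, so use the tie-corrected normal approximation.
        E[W] = n(n+1)/4 = 10*11/4 = 27.5.
        Tie groups: |d|=4 (t=4), |d|=8 (t=3); sum(t^3 - t) = 84.
        Var[W] = n(n+1)(2n+1)/24 - sum(t^3-t)/48 = 2310/24 - 84/48 = 94.5.
        z = (W - E[W]) / sqrt(Var[W]) = (13.5 - 27.5) / 9.7211 = -1.4402.
        Two-sided p = 2*Phi(z) = 0.149821.
Step 6: alpha = 0.1. fail to reject H0.

W+ = 13.5, W- = 41.5, W = min = 13.5, p = 0.149821, fail to reject H0.


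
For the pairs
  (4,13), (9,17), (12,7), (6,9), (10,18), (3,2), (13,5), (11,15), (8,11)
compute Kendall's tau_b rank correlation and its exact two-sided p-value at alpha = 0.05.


Step 1: Enumerate the 36 unordered pairs (i,j) with i<j and classify each by sign(x_j-x_i) * sign(y_j-y_i).
  (1,2):dx=+5,dy=+4->C; (1,3):dx=+8,dy=-6->D; (1,4):dx=+2,dy=-4->D; (1,5):dx=+6,dy=+5->C
  (1,6):dx=-1,dy=-11->C; (1,7):dx=+9,dy=-8->D; (1,8):dx=+7,dy=+2->C; (1,9):dx=+4,dy=-2->D
  (2,3):dx=+3,dy=-10->D; (2,4):dx=-3,dy=-8->C; (2,5):dx=+1,dy=+1->C; (2,6):dx=-6,dy=-15->C
  (2,7):dx=+4,dy=-12->D; (2,8):dx=+2,dy=-2->D; (2,9):dx=-1,dy=-6->C; (3,4):dx=-6,dy=+2->D
  (3,5):dx=-2,dy=+11->D; (3,6):dx=-9,dy=-5->C; (3,7):dx=+1,dy=-2->D; (3,8):dx=-1,dy=+8->D
  (3,9):dx=-4,dy=+4->D; (4,5):dx=+4,dy=+9->C; (4,6):dx=-3,dy=-7->C; (4,7):dx=+7,dy=-4->D
  (4,8):dx=+5,dy=+6->C; (4,9):dx=+2,dy=+2->C; (5,6):dx=-7,dy=-16->C; (5,7):dx=+3,dy=-13->D
  (5,8):dx=+1,dy=-3->D; (5,9):dx=-2,dy=-7->C; (6,7):dx=+10,dy=+3->C; (6,8):dx=+8,dy=+13->C
  (6,9):dx=+5,dy=+9->C; (7,8):dx=-2,dy=+10->D; (7,9):dx=-5,dy=+6->D; (8,9):dx=-3,dy=-4->C
Step 2: C = 19, D = 17, total pairs = 36.
Step 3: tau = (C - D)/(n(n-1)/2) = (19 - 17)/36 = 0.055556.
Step 4: Exact two-sided p-value (enumerate n! = 362880 permutations of y under H0): p = 0.919455.
Step 5: alpha = 0.05. fail to reject H0.

tau_b = 0.0556 (C=19, D=17), p = 0.919455, fail to reject H0.


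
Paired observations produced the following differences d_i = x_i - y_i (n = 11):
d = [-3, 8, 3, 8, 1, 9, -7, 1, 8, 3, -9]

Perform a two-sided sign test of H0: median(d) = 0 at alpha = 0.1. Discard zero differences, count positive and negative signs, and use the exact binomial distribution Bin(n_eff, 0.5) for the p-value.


Step 1: Discard zero differences. Original n = 11; n_eff = number of nonzero differences = 11.
Nonzero differences (with sign): -3, +8, +3, +8, +1, +9, -7, +1, +8, +3, -9
Step 2: Count signs: positive = 8, negative = 3.
Step 3: Under H0: P(positive) = 0.5, so the number of positives S ~ Bin(11, 0.5).
Step 4: Two-sided exact p-value = sum of Bin(11,0.5) probabilities at or below the observed probability = 0.226562.
Step 5: alpha = 0.1. fail to reject H0.

n_eff = 11, pos = 8, neg = 3, p = 0.226562, fail to reject H0.


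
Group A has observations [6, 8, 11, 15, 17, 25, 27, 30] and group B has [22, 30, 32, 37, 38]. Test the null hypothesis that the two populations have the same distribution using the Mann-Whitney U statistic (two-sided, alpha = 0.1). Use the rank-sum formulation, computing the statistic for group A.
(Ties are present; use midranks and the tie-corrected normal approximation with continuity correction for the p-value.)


Step 1: Combine and sort all 13 observations; assign midranks.
sorted (value, group): (6,X), (8,X), (11,X), (15,X), (17,X), (22,Y), (25,X), (27,X), (30,X), (30,Y), (32,Y), (37,Y), (38,Y)
ranks: 6->1, 8->2, 11->3, 15->4, 17->5, 22->6, 25->7, 27->8, 30->9.5, 30->9.5, 32->11, 37->12, 38->13
Step 2: Rank sum for X: R1 = 1 + 2 + 3 + 4 + 5 + 7 + 8 + 9.5 = 39.5.
Step 3: U_X = R1 - n1(n1+1)/2 = 39.5 - 8*9/2 = 39.5 - 36 = 3.5.
       U_Y = n1*n2 - U_X = 40 - 3.5 = 36.5.
Step 4: Ties are present, so use the tie-corrected normal approximation (with continuity correction) for the p-value.
Step 5: p-value = 0.019007; compare to alpha = 0.1. reject H0.

U_X = 3.5, p = 0.019007, reject H0 at alpha = 0.1.


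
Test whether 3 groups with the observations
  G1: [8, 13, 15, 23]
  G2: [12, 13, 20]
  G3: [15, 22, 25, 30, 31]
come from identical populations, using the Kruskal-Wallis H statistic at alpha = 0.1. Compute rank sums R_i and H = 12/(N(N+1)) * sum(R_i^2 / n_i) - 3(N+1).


Step 1: Combine all N = 12 observations and assign midranks.
sorted (value, group, rank): (8,G1,1), (12,G2,2), (13,G1,3.5), (13,G2,3.5), (15,G1,5.5), (15,G3,5.5), (20,G2,7), (22,G3,8), (23,G1,9), (25,G3,10), (30,G3,11), (31,G3,12)
Step 2: Sum ranks within each group.
R_1 = 19 (n_1 = 4)
R_2 = 12.5 (n_2 = 3)
R_3 = 46.5 (n_3 = 5)
Step 3: H = 12/(N(N+1)) * sum(R_i^2/n_i) - 3(N+1)
     = 12/(12*13) * (19^2/4 + 12.5^2/3 + 46.5^2/5) - 3*13
     = 0.076923 * 574.783 - 39
     = 5.214103.
Step 4: Ties present; correction factor C = 1 - 12/(12^3 - 12) = 0.993007. Corrected H = 5.214103 / 0.993007 = 5.250822.
Step 5: Under H0, H ~ chi^2(2); p-value = 0.072410.
Step 6: alpha = 0.1. reject H0.

H = 5.2508, df = 2, p = 0.072410, reject H0.


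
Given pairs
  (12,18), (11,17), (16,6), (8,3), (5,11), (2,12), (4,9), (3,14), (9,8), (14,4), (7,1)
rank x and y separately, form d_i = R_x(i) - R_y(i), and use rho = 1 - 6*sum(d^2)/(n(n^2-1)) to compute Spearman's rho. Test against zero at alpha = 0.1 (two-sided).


Step 1: Rank x and y separately (midranks; no ties here).
rank(x): 12->9, 11->8, 16->11, 8->6, 5->4, 2->1, 4->3, 3->2, 9->7, 14->10, 7->5
rank(y): 18->11, 17->10, 6->4, 3->2, 11->7, 12->8, 9->6, 14->9, 8->5, 4->3, 1->1
Step 2: d_i = R_x(i) - R_y(i); compute d_i^2.
  (9-11)^2=4, (8-10)^2=4, (11-4)^2=49, (6-2)^2=16, (4-7)^2=9, (1-8)^2=49, (3-6)^2=9, (2-9)^2=49, (7-5)^2=4, (10-3)^2=49, (5-1)^2=16
sum(d^2) = 258.
Step 3: rho = 1 - 6*258 / (11*(11^2 - 1)) = 1 - 1548/1320 = -0.172727.
Step 4: Under H0, t = rho * sqrt((n-2)/(1-rho^2)) = -0.5261 ~ t(9).
Step 5: Two-sided p-value from the t-distribution with 9 df = 0.611542.
Step 6: alpha = 0.1. fail to reject H0.

rho = -0.1727, p = 0.611542, fail to reject H0 at alpha = 0.1.


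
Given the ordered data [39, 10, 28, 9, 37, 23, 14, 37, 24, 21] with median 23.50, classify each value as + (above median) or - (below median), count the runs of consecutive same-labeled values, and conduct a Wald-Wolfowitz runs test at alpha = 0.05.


Step 1: Compute median = 23.50; label A = above, B = below.
Labels in order: ABABABBAAB  (n_A = 5, n_B = 5)
Step 2: Count runs R = 8.
Step 3: Under H0 (random ordering), E[R] = 2*n_A*n_B/(n_A+n_B) + 1 = 2*5*5/10 + 1 = 6.0000.
        Var[R] = 2*n_A*n_B*(2*n_A*n_B - n_A - n_B) / ((n_A+n_B)^2 * (n_A+n_B-1)) = 2000/900 = 2.2222.
        SD[R] = 1.4907.
Step 4: Continuity-corrected z = (R - 0.5 - E[R]) / SD[R] = (8 - 0.5 - 6.0000) / 1.4907 = 1.0062.
Step 5: Two-sided p-value via normal approximation = 2*(1 - Phi(|z|)) = 0.314305.
Step 6: alpha = 0.05. fail to reject H0.

R = 8, z = 1.0062, p = 0.314305, fail to reject H0.


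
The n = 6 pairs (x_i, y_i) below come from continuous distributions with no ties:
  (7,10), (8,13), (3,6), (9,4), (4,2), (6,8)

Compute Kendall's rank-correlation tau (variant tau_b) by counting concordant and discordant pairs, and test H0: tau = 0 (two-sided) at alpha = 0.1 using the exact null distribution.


Step 1: Enumerate the 15 unordered pairs (i,j) with i<j and classify each by sign(x_j-x_i) * sign(y_j-y_i).
  (1,2):dx=+1,dy=+3->C; (1,3):dx=-4,dy=-4->C; (1,4):dx=+2,dy=-6->D; (1,5):dx=-3,dy=-8->C
  (1,6):dx=-1,dy=-2->C; (2,3):dx=-5,dy=-7->C; (2,4):dx=+1,dy=-9->D; (2,5):dx=-4,dy=-11->C
  (2,6):dx=-2,dy=-5->C; (3,4):dx=+6,dy=-2->D; (3,5):dx=+1,dy=-4->D; (3,6):dx=+3,dy=+2->C
  (4,5):dx=-5,dy=-2->C; (4,6):dx=-3,dy=+4->D; (5,6):dx=+2,dy=+6->C
Step 2: C = 10, D = 5, total pairs = 15.
Step 3: tau = (C - D)/(n(n-1)/2) = (10 - 5)/15 = 0.333333.
Step 4: Exact two-sided p-value (enumerate n! = 720 permutations of y under H0): p = 0.469444.
Step 5: alpha = 0.1. fail to reject H0.

tau_b = 0.3333 (C=10, D=5), p = 0.469444, fail to reject H0.


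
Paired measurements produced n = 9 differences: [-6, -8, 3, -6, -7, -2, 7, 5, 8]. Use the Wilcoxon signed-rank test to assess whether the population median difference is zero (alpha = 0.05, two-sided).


Step 1: Drop any zero differences (none here) and take |d_i|.
|d| = [6, 8, 3, 6, 7, 2, 7, 5, 8]
Step 2: Midrank |d_i| (ties get averaged ranks).
ranks: |6|->4.5, |8|->8.5, |3|->2, |6|->4.5, |7|->6.5, |2|->1, |7|->6.5, |5|->3, |8|->8.5
Step 3: Attach original signs; sum ranks with positive sign and with negative sign.
W+ = 2 + 6.5 + 3 + 8.5 = 20
W- = 4.5 + 8.5 + 4.5 + 6.5 + 1 = 25
(Check: W+ + W- = 45 should equal n(n+1)/2 = 45.)
Step 4: Test statistic W = min(W+, W-) = 20.
Step 5: Ties in |d|, so use the tie-corrected normal approximation.
        E[W] = n(n+1)/4 = 9*10/4 = 22.5.
        Tie groups: |d|=6 (t=2), |d|=7 (t=2), |d|=8 (t=2); sum(t^3 - t) = 18.
        Var[W] = n(n+1)(2n+1)/24 - sum(t^3-t)/48 = 1710/24 - 18/48 = 70.875.
        z = (W - E[W]) / sqrt(Var[W]) = (20 - 22.5) / 8.4187 = -0.2970.
        Two-sided p = 2*Phi(z) = 0.766499.
Step 6: alpha = 0.05. fail to reject H0.

W+ = 20, W- = 25, W = min = 20, p = 0.766499, fail to reject H0.


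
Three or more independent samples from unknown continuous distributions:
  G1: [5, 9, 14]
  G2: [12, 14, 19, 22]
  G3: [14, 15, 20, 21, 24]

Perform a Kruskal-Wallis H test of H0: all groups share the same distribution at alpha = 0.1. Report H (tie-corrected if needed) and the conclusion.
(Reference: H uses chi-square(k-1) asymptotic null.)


Step 1: Combine all N = 12 observations and assign midranks.
sorted (value, group, rank): (5,G1,1), (9,G1,2), (12,G2,3), (14,G1,5), (14,G2,5), (14,G3,5), (15,G3,7), (19,G2,8), (20,G3,9), (21,G3,10), (22,G2,11), (24,G3,12)
Step 2: Sum ranks within each group.
R_1 = 8 (n_1 = 3)
R_2 = 27 (n_2 = 4)
R_3 = 43 (n_3 = 5)
Step 3: H = 12/(N(N+1)) * sum(R_i^2/n_i) - 3(N+1)
     = 12/(12*13) * (8^2/3 + 27^2/4 + 43^2/5) - 3*13
     = 0.076923 * 573.383 - 39
     = 5.106410.
Step 4: Ties present; correction factor C = 1 - 24/(12^3 - 12) = 0.986014. Corrected H = 5.106410 / 0.986014 = 5.178842.
Step 5: Under H0, H ~ chi^2(2); p-value = 0.075064.
Step 6: alpha = 0.1. reject H0.

H = 5.1788, df = 2, p = 0.075064, reject H0.


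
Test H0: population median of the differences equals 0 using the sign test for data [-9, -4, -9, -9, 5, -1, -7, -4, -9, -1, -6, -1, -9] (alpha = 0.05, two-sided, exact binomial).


Step 1: Discard zero differences. Original n = 13; n_eff = number of nonzero differences = 13.
Nonzero differences (with sign): -9, -4, -9, -9, +5, -1, -7, -4, -9, -1, -6, -1, -9
Step 2: Count signs: positive = 1, negative = 12.
Step 3: Under H0: P(positive) = 0.5, so the number of positives S ~ Bin(13, 0.5).
Step 4: Two-sided exact p-value = sum of Bin(13,0.5) probabilities at or below the observed probability = 0.003418.
Step 5: alpha = 0.05. reject H0.

n_eff = 13, pos = 1, neg = 12, p = 0.003418, reject H0.


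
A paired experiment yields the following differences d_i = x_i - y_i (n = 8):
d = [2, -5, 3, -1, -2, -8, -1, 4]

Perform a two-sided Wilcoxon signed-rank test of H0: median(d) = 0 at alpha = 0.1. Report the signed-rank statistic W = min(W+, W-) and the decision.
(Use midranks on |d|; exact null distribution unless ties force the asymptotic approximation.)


Step 1: Drop any zero differences (none here) and take |d_i|.
|d| = [2, 5, 3, 1, 2, 8, 1, 4]
Step 2: Midrank |d_i| (ties get averaged ranks).
ranks: |2|->3.5, |5|->7, |3|->5, |1|->1.5, |2|->3.5, |8|->8, |1|->1.5, |4|->6
Step 3: Attach original signs; sum ranks with positive sign and with negative sign.
W+ = 3.5 + 5 + 6 = 14.5
W- = 7 + 1.5 + 3.5 + 8 + 1.5 = 21.5
(Check: W+ + W- = 36 should equal n(n+1)/2 = 36.)
Step 4: Test statistic W = min(W+, W-) = 14.5.
Step 5: Ties in |d|, so use the tie-corrected normal approximation.
        E[W] = n(n+1)/4 = 8*9/4 = 18.
        Tie groups: |d|=1 (t=2), |d|=2 (t=2); sum(t^3 - t) = 12.
        Var[W] = n(n+1)(2n+1)/24 - sum(t^3-t)/48 = 1224/24 - 12/48 = 50.75.
        z = (W - E[W]) / sqrt(Var[W]) = (14.5 - 18) / 7.1239 = -0.4913.
        Two-sided p = 2*Phi(z) = 0.623212.
Step 6: alpha = 0.1. fail to reject H0.

W+ = 14.5, W- = 21.5, W = min = 14.5, p = 0.623212, fail to reject H0.


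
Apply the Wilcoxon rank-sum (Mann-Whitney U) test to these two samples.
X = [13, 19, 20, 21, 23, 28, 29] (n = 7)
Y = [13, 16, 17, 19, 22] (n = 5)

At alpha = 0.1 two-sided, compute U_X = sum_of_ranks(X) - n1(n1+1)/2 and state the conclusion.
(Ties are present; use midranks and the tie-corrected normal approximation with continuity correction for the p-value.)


Step 1: Combine and sort all 12 observations; assign midranks.
sorted (value, group): (13,X), (13,Y), (16,Y), (17,Y), (19,X), (19,Y), (20,X), (21,X), (22,Y), (23,X), (28,X), (29,X)
ranks: 13->1.5, 13->1.5, 16->3, 17->4, 19->5.5, 19->5.5, 20->7, 21->8, 22->9, 23->10, 28->11, 29->12
Step 2: Rank sum for X: R1 = 1.5 + 5.5 + 7 + 8 + 10 + 11 + 12 = 55.
Step 3: U_X = R1 - n1(n1+1)/2 = 55 - 7*8/2 = 55 - 28 = 27.
       U_Y = n1*n2 - U_X = 35 - 27 = 8.
Step 4: Ties are present, so use the tie-corrected normal approximation (with continuity correction) for the p-value.
Step 5: p-value = 0.142449; compare to alpha = 0.1. fail to reject H0.

U_X = 27, p = 0.142449, fail to reject H0 at alpha = 0.1.


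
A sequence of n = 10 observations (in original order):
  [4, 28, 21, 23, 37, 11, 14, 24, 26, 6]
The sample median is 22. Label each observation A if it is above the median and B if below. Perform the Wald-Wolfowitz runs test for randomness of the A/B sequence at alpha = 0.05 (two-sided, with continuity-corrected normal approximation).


Step 1: Compute median = 22; label A = above, B = below.
Labels in order: BABAABBAAB  (n_A = 5, n_B = 5)
Step 2: Count runs R = 7.
Step 3: Under H0 (random ordering), E[R] = 2*n_A*n_B/(n_A+n_B) + 1 = 2*5*5/10 + 1 = 6.0000.
        Var[R] = 2*n_A*n_B*(2*n_A*n_B - n_A - n_B) / ((n_A+n_B)^2 * (n_A+n_B-1)) = 2000/900 = 2.2222.
        SD[R] = 1.4907.
Step 4: Continuity-corrected z = (R - 0.5 - E[R]) / SD[R] = (7 - 0.5 - 6.0000) / 1.4907 = 0.3354.
Step 5: Two-sided p-value via normal approximation = 2*(1 - Phi(|z|)) = 0.737316.
Step 6: alpha = 0.05. fail to reject H0.

R = 7, z = 0.3354, p = 0.737316, fail to reject H0.
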